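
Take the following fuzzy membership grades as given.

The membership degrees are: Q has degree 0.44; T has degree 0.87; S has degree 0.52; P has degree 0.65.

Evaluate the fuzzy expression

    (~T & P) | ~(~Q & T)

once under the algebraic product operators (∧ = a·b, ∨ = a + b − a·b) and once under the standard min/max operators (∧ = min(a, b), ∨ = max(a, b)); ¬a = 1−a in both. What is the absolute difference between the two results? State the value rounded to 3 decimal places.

0.114

Under algebraic product:
  ~T = 1 − 0.8700 = 0.1300
  ~T & P = a·b on (0.1300, 0.6500) = 0.0845
  ~Q = 1 − 0.4400 = 0.5600
  ~Q & T = a·b on (0.5600, 0.8700) = 0.4872
  ~(~Q & T) = 1 − 0.4872 = 0.5128
  (~T & P) | ~(~Q & T) = a + b − a·b on (0.0845, 0.5128) = 0.5540
  → value = 0.5540
Under standard min/max:
  ~T = 1 − 0.87 = 0.13
  ~T & P = min(a, b) on (0.13, 0.65) = 0.13
  ~Q = 1 − 0.44 = 0.56
  ~Q & T = min(a, b) on (0.56, 0.87) = 0.56
  ~(~Q & T) = 1 − 0.56 = 0.44
  (~T & P) | ~(~Q & T) = max(a, b) on (0.13, 0.44) = 0.44
  → value = 0.4400
|0.5540 − 0.4400| = 0.114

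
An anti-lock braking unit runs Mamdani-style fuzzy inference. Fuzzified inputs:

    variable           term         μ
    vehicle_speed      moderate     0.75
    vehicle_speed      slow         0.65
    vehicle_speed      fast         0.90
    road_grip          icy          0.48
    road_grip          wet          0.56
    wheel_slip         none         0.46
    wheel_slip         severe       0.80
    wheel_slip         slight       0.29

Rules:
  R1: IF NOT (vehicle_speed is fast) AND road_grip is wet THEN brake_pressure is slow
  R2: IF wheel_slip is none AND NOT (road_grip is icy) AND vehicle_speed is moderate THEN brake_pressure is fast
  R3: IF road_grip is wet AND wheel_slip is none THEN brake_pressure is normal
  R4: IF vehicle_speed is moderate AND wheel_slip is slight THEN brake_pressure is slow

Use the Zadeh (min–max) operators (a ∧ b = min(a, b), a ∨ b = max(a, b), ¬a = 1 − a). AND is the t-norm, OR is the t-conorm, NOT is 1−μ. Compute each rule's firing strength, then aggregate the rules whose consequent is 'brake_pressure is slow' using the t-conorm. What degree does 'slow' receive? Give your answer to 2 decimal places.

R1: ¬fast=1−0.90=0.10, wet=0.56; AND[min(a, b)] → w = 0.10
R2: none=0.46, ¬icy=1−0.48=0.52, moderate=0.75; AND[min(a, b)] → w = 0.46
R3: wet=0.56, none=0.46; AND[min(a, b)] → w = 0.46
R4: moderate=0.75, slight=0.29; AND[min(a, b)] → w = 0.29
Rules with consequent 'slow': {R1, R4} → strengths 0.10, 0.29
Aggregate via t-conorm [max(a, b)]: 0.29

0.29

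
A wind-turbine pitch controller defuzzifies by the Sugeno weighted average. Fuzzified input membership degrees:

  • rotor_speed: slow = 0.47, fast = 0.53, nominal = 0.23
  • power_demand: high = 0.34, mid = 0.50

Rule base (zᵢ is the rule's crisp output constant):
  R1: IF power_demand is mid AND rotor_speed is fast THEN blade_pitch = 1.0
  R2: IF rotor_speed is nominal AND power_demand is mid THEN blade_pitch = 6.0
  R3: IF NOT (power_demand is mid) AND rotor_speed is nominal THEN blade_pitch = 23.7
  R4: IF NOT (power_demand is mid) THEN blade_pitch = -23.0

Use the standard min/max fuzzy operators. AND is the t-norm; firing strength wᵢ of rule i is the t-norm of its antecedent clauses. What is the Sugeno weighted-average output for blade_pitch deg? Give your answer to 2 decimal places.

R1 (z=1.0): mid=0.50, fast=0.53; AND[min(a, b)] → w = 0.50
R2 (z=6.0): nominal=0.23, mid=0.50; AND[min(a, b)] → w = 0.23
R3 (z=23.7): ¬mid=1−0.50=0.50, nominal=0.23; AND[min(a, b)] → w = 0.23
R4 (z=-23.0): ¬mid=1−0.50=0.50 → w = 0.50
Weighted average = (0.50·1.0 + 0.23·6.0 + 0.23·23.7 + 0.50·-23.0) / (0.50 + 0.23 + 0.23 + 0.50)
  = -4.1690 / 1.4600 = -2.86

-2.86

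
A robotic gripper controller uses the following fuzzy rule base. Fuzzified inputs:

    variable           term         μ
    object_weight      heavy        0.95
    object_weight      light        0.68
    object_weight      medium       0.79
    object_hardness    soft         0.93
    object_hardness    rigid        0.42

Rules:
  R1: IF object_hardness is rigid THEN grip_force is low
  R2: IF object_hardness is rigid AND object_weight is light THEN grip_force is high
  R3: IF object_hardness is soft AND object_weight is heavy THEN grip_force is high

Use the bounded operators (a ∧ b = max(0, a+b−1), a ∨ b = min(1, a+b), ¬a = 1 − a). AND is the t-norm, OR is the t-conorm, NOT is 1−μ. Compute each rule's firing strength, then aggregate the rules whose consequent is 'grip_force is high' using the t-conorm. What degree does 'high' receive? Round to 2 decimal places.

0.98

R1: rigid=0.42 → w = 0.42
R2: rigid=0.42, light=0.68; AND[max(0, a+b−1)] → w = 0.10
R3: soft=0.93, heavy=0.95; AND[max(0, a+b−1)] → w = 0.88
Rules with consequent 'high': {R2, R3} → strengths 0.10, 0.88
Aggregate via t-conorm [min(1, a+b)]: 0.98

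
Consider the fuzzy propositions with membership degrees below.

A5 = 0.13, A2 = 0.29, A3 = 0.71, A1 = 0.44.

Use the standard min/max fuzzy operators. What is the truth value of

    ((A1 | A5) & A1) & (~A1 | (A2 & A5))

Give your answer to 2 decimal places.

A1 | A5 = max(a, b) on (0.44, 0.13) = 0.44
(A1 | A5) & A1 = min(a, b) on (0.44, 0.44) = 0.44
~A1 = 1 − 0.44 = 0.56
A2 & A5 = min(a, b) on (0.29, 0.13) = 0.13
~A1 | (A2 & A5) = max(a, b) on (0.56, 0.13) = 0.56
((A1 | A5) & A1) & (~A1 | (A2 & A5)) = min(a, b) on (0.44, 0.56) = 0.44

0.44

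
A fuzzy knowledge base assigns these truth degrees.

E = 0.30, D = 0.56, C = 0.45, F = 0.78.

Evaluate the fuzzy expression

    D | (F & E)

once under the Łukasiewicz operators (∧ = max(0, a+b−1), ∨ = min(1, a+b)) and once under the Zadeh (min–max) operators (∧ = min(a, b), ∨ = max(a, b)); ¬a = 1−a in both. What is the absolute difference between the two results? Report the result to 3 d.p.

Under Łukasiewicz:
  F & E = max(0, a+b−1) on (0.78, 0.30) = 0.08
  D | (F & E) = min(1, a+b) on (0.56, 0.08) = 0.64
  → value = 0.6400
Under Zadeh (min–max):
  F & E = min(a, b) on (0.78, 0.30) = 0.30
  D | (F & E) = max(a, b) on (0.56, 0.30) = 0.56
  → value = 0.5600
|0.6400 − 0.5600| = 0.080

0.080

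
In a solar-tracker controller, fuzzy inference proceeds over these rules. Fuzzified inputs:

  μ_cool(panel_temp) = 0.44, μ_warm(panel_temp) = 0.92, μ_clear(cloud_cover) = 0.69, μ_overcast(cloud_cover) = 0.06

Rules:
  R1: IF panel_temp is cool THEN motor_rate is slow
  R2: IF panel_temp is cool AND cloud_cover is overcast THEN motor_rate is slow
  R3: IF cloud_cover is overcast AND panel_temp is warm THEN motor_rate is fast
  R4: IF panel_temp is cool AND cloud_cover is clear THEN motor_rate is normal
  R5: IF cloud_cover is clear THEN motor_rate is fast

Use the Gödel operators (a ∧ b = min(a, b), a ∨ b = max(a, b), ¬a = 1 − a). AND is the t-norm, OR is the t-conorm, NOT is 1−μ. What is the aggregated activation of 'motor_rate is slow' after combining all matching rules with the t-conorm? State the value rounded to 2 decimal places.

R1: cool=0.44 → w = 0.44
R2: cool=0.44, overcast=0.06; AND[min(a, b)] → w = 0.06
R3: overcast=0.06, warm=0.92; AND[min(a, b)] → w = 0.06
R4: cool=0.44, clear=0.69; AND[min(a, b)] → w = 0.44
R5: clear=0.69 → w = 0.69
Rules with consequent 'slow': {R1, R2} → strengths 0.44, 0.06
Aggregate via t-conorm [max(a, b)]: 0.44

0.44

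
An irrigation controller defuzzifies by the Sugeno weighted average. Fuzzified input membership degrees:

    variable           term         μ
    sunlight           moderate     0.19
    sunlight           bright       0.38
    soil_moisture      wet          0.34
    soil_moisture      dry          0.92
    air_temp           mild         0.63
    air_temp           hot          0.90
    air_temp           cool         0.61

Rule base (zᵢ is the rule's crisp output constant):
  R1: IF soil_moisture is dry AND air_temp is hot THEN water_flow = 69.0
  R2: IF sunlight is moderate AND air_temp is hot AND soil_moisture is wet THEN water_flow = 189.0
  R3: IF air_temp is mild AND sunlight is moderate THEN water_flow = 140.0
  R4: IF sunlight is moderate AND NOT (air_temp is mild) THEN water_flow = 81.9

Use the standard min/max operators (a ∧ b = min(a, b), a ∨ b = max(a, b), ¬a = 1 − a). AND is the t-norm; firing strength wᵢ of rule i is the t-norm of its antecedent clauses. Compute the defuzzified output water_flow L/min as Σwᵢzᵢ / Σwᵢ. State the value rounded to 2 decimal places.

95.35

R1 (z=69.0): dry=0.92, hot=0.90; AND[min(a, b)] → w = 0.90
R2 (z=189.0): moderate=0.19, hot=0.90, wet=0.34; AND[min(a, b)] → w = 0.19
R3 (z=140.0): mild=0.63, moderate=0.19; AND[min(a, b)] → w = 0.19
R4 (z=81.9): moderate=0.19, ¬mild=1−0.63=0.37; AND[min(a, b)] → w = 0.19
Weighted average = (0.90·69.0 + 0.19·189.0 + 0.19·140.0 + 0.19·81.9) / (0.90 + 0.19 + 0.19 + 0.19)
  = 140.1710 / 1.4700 = 95.35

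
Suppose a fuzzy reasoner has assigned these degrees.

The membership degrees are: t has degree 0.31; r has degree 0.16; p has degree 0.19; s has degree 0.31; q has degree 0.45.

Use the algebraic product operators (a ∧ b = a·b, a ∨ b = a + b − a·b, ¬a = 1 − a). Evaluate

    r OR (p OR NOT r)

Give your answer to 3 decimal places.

NOT r = 1 − 0.1600 = 0.8400
p OR NOT r = a + b − a·b on (0.1900, 0.8400) = 0.8704
r OR (p OR NOT r) = a + b − a·b on (0.1600, 0.8704) = 0.8911

0.891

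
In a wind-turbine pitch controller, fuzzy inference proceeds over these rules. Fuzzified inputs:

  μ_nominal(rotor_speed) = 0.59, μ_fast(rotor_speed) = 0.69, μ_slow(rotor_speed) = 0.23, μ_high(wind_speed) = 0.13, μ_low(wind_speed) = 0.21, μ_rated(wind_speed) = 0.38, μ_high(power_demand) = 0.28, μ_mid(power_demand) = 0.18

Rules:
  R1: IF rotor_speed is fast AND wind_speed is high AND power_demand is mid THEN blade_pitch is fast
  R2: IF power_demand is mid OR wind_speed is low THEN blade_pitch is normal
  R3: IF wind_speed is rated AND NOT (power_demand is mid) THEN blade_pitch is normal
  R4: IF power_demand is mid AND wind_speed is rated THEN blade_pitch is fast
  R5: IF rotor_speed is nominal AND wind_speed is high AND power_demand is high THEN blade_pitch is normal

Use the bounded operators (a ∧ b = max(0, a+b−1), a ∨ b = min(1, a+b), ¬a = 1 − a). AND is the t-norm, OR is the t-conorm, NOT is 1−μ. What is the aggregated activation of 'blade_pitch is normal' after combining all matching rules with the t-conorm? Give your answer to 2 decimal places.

R1: fast=0.69, high=0.13, mid=0.18; AND[max(0, a+b−1)] → w = 0.00
R2: mid=0.18, low=0.21; OR[min(1, a+b)] → w = 0.39
R3: rated=0.38, ¬mid=1−0.18=0.82; AND[max(0, a+b−1)] → w = 0.20
R4: mid=0.18, rated=0.38; AND[max(0, a+b−1)] → w = 0.00
R5: nominal=0.59, high=0.13, high=0.28; AND[max(0, a+b−1)] → w = 0.00
Rules with consequent 'normal': {R2, R3, R5} → strengths 0.39, 0.20, 0.00
Aggregate via t-conorm [min(1, a+b)]: 0.59

0.59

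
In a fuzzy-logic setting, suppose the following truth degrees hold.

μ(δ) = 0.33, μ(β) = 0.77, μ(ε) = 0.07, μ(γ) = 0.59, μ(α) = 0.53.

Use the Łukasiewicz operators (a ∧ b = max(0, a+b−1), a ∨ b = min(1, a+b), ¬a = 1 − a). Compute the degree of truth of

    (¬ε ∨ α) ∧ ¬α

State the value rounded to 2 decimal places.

¬ε = 1 − 0.07 = 0.93
¬ε ∨ α = min(1, a+b) on (0.93, 0.53) = 1.00
¬α = 1 − 0.53 = 0.47
(¬ε ∨ α) ∧ ¬α = max(0, a+b−1) on (1.00, 0.47) = 0.47

0.47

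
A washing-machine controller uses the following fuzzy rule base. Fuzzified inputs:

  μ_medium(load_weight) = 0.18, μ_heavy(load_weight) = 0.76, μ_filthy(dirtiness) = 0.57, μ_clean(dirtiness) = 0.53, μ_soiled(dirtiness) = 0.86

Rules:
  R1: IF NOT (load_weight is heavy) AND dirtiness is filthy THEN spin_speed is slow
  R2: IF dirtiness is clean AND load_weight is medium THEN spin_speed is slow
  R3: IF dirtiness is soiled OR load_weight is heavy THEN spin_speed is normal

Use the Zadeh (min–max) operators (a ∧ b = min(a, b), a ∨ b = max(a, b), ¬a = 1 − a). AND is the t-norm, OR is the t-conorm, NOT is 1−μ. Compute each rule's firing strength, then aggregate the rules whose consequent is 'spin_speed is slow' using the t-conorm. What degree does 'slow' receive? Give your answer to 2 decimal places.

0.24

R1: ¬heavy=1−0.76=0.24, filthy=0.57; AND[min(a, b)] → w = 0.24
R2: clean=0.53, medium=0.18; AND[min(a, b)] → w = 0.18
R3: soiled=0.86, heavy=0.76; OR[max(a, b)] → w = 0.86
Rules with consequent 'slow': {R1, R2} → strengths 0.24, 0.18
Aggregate via t-conorm [max(a, b)]: 0.24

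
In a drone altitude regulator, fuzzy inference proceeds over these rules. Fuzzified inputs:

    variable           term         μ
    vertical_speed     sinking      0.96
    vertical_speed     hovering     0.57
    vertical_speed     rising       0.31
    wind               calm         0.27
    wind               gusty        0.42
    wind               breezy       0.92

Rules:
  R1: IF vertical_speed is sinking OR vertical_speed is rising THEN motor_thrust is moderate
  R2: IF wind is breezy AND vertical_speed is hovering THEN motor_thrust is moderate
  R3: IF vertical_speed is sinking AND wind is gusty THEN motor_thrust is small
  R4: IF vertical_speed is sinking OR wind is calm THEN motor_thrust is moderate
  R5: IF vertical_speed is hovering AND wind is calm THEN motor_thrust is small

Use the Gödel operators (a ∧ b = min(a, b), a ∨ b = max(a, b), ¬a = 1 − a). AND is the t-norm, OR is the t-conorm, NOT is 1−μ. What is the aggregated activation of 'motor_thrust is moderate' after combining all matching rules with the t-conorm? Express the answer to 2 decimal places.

0.96

R1: sinking=0.96, rising=0.31; OR[max(a, b)] → w = 0.96
R2: breezy=0.92, hovering=0.57; AND[min(a, b)] → w = 0.57
R3: sinking=0.96, gusty=0.42; AND[min(a, b)] → w = 0.42
R4: sinking=0.96, calm=0.27; OR[max(a, b)] → w = 0.96
R5: hovering=0.57, calm=0.27; AND[min(a, b)] → w = 0.27
Rules with consequent 'moderate': {R1, R2, R4} → strengths 0.96, 0.57, 0.96
Aggregate via t-conorm [max(a, b)]: 0.96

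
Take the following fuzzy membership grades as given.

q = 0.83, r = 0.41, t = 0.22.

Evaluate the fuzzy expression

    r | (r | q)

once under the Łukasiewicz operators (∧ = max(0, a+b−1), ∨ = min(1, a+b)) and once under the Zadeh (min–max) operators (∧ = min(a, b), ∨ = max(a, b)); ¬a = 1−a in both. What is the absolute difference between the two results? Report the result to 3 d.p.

Under Łukasiewicz:
  r | q = min(1, a+b) on (0.41, 0.83) = 1.00
  r | (r | q) = min(1, a+b) on (0.41, 1.00) = 1.00
  → value = 1.0000
Under Zadeh (min–max):
  r | q = max(a, b) on (0.41, 0.83) = 0.83
  r | (r | q) = max(a, b) on (0.41, 0.83) = 0.83
  → value = 0.8300
|1.0000 − 0.8300| = 0.170

0.170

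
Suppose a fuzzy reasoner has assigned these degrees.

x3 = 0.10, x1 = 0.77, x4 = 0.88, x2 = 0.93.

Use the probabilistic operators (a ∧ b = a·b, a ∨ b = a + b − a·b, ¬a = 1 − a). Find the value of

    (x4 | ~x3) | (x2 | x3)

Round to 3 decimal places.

~x3 = 1 − 0.1000 = 0.9000
x4 | ~x3 = a + b − a·b on (0.8800, 0.9000) = 0.9880
x2 | x3 = a + b − a·b on (0.9300, 0.1000) = 0.9370
(x4 | ~x3) | (x2 | x3) = a + b − a·b on (0.9880, 0.9370) = 0.9992

0.999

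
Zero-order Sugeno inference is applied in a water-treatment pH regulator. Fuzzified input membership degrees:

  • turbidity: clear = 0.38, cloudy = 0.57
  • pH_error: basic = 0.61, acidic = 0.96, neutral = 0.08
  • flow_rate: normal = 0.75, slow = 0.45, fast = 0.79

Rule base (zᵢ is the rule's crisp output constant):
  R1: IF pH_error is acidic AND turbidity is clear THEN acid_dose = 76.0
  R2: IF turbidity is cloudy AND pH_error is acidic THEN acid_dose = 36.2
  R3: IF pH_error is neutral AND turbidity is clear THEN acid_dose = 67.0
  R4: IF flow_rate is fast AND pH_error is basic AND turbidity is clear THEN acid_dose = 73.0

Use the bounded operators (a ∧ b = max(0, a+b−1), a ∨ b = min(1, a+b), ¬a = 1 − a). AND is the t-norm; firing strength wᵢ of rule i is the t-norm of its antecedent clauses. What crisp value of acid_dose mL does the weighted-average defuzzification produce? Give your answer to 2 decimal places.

51.75

R1 (z=76.0): acidic=0.96, clear=0.38; AND[max(0, a+b−1)] → w = 0.34
R2 (z=36.2): cloudy=0.57, acidic=0.96; AND[max(0, a+b−1)] → w = 0.53
R3 (z=67.0): neutral=0.08, clear=0.38; AND[max(0, a+b−1)] → w = 0.00
R4 (z=73.0): fast=0.79, basic=0.61, clear=0.38; AND[max(0, a+b−1)] → w = 0.00
Weighted average = (0.34·76.0 + 0.53·36.2 + 0.00·67.0 + 0.00·73.0) / (0.34 + 0.53 + 0.00 + 0.00)
  = 45.0260 / 0.8700 = 51.75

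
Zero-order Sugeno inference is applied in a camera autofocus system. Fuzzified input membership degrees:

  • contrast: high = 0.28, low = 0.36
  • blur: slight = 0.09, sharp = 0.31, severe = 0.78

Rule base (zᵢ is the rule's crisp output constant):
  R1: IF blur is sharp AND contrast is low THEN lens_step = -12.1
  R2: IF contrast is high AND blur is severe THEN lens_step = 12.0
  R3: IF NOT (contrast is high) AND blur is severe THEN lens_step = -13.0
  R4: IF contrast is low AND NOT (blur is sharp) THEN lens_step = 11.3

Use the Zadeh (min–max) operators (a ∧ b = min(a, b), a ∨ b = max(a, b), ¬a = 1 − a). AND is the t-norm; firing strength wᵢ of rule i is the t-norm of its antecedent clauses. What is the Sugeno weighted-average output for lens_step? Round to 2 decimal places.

-3.40

R1 (z=-12.1): sharp=0.31, low=0.36; AND[min(a, b)] → w = 0.31
R2 (z=12.0): high=0.28, severe=0.78; AND[min(a, b)] → w = 0.28
R3 (z=-13.0): ¬high=1−0.28=0.72, severe=0.78; AND[min(a, b)] → w = 0.72
R4 (z=11.3): low=0.36, ¬sharp=1−0.31=0.69; AND[min(a, b)] → w = 0.36
Weighted average = (0.31·-12.1 + 0.28·12.0 + 0.72·-13.0 + 0.36·11.3) / (0.31 + 0.28 + 0.72 + 0.36)
  = -5.6830 / 1.6700 = -3.40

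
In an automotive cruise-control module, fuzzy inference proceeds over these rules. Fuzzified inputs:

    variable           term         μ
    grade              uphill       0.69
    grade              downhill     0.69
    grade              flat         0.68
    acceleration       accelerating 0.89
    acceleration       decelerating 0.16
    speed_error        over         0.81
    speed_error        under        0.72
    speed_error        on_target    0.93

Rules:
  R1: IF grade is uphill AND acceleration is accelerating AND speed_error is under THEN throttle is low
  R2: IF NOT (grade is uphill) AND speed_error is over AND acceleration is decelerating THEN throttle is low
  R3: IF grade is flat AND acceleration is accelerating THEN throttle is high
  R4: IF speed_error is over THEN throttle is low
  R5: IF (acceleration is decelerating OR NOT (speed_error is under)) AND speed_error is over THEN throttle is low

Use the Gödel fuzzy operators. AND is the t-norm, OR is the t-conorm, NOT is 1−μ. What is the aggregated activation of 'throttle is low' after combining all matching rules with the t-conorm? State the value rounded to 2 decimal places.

R1: uphill=0.69, accelerating=0.89, under=0.72; AND[min(a, b)] → w = 0.69
R2: ¬uphill=1−0.69=0.31, over=0.81, decelerating=0.16; AND[min(a, b)] → w = 0.16
R3: flat=0.68, accelerating=0.89; AND[min(a, b)] → w = 0.68
R4: over=0.81 → w = 0.81
R5: (decelerating=0.16 OR ¬under=1−0.72=0.28) = 0.28; AND[min(a, b)] with over=0.81 → w = 0.28
Rules with consequent 'low': {R1, R2, R4, R5} → strengths 0.69, 0.16, 0.81, 0.28
Aggregate via t-conorm [max(a, b)]: 0.81

0.81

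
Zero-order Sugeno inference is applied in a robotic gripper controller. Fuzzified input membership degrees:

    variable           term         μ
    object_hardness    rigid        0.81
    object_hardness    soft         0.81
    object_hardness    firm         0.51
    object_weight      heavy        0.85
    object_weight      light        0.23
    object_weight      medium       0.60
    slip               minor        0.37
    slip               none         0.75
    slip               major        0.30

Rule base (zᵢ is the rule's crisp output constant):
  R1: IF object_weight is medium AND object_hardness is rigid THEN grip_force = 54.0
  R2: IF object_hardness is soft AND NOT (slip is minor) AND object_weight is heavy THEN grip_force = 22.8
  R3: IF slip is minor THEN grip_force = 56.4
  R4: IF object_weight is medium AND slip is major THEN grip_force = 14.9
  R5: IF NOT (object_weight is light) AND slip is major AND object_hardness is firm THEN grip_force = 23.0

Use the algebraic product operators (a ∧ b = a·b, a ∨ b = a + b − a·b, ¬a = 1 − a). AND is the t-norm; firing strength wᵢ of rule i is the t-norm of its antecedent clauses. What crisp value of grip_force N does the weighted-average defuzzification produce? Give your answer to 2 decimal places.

39.30

R1 (z=54.0): medium=0.60, rigid=0.81; AND[a·b] → w = 0.4860
R2 (z=22.8): soft=0.81, ¬minor=1−0.37=0.63, heavy=0.85; AND[a·b] → w = 0.4338
R3 (z=56.4): minor=0.37 → w = 0.3700
R4 (z=14.9): medium=0.60, major=0.30; AND[a·b] → w = 0.1800
R5 (z=23.0): ¬light=1−0.23=0.77, major=0.30, firm=0.51; AND[a·b] → w = 0.1178
Weighted average = (0.4860·54.0 + 0.4338·22.8 + 0.3700·56.4 + 0.1800·14.9 + 0.1178·23.0) / (0.4860 + 0.4338 + 0.3700 + 0.1800 + 0.1178)
  = 62.3932 / 1.5876 = 39.30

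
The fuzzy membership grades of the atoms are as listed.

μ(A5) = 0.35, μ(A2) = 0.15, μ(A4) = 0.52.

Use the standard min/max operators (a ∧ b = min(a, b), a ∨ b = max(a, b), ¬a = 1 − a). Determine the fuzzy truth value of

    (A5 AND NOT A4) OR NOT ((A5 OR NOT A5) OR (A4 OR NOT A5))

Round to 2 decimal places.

0.35

NOT A4 = 1 − 0.52 = 0.48
A5 AND NOT A4 = min(a, b) on (0.35, 0.48) = 0.35
NOT A5 = 1 − 0.35 = 0.65
A5 OR NOT A5 = max(a, b) on (0.35, 0.65) = 0.65
NOT A5 = 1 − 0.35 = 0.65
A4 OR NOT A5 = max(a, b) on (0.52, 0.65) = 0.65
(A5 OR NOT A5) OR (A4 OR NOT A5) = max(a, b) on (0.65, 0.65) = 0.65
NOT ((A5 OR NOT A5) OR (A4 OR NOT A5)) = 1 − 0.65 = 0.35
(A5 AND NOT A4) OR NOT ((A5 OR NOT A5) OR (A4 OR NOT A5)) = max(a, b) on (0.35, 0.35) = 0.35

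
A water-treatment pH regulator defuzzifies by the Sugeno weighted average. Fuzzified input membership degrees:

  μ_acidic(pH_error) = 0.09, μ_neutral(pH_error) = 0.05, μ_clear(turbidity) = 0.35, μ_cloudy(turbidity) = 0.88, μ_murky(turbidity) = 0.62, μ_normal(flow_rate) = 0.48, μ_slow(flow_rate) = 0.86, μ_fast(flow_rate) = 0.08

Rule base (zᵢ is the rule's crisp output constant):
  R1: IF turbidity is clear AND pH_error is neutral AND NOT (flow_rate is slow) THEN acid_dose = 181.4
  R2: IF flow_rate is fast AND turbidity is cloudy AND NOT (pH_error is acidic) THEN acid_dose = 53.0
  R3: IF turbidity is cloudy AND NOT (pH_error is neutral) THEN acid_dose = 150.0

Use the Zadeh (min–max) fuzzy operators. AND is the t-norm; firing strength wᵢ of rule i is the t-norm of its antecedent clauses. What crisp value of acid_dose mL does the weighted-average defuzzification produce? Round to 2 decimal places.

R1 (z=181.4): clear=0.35, neutral=0.05, ¬slow=1−0.86=0.14; AND[min(a, b)] → w = 0.05
R2 (z=53.0): fast=0.08, cloudy=0.88, ¬acidic=1−0.09=0.91; AND[min(a, b)] → w = 0.08
R3 (z=150.0): cloudy=0.88, ¬neutral=1−0.05=0.95; AND[min(a, b)] → w = 0.88
Weighted average = (0.05·181.4 + 0.08·53.0 + 0.88·150.0) / (0.05 + 0.08 + 0.88)
  = 145.3100 / 1.0100 = 143.87

143.87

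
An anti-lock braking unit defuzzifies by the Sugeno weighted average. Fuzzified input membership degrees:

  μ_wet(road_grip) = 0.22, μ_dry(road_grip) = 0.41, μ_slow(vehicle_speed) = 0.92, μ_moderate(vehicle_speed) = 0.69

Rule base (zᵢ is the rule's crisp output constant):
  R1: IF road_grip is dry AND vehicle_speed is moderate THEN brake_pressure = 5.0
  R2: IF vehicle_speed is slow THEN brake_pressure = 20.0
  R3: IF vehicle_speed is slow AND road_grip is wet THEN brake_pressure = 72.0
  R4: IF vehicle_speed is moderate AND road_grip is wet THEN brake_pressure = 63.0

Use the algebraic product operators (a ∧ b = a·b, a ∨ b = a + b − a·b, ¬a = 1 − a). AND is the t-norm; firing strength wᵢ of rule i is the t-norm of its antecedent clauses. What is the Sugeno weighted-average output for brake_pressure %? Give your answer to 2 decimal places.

28.23

R1 (z=5.0): dry=0.41, moderate=0.69; AND[a·b] → w = 0.2829
R2 (z=20.0): slow=0.92 → w = 0.9200
R3 (z=72.0): slow=0.92, wet=0.22; AND[a·b] → w = 0.2024
R4 (z=63.0): moderate=0.69, wet=0.22; AND[a·b] → w = 0.1518
Weighted average = (0.2829·5.0 + 0.9200·20.0 + 0.2024·72.0 + 0.1518·63.0) / (0.2829 + 0.9200 + 0.2024 + 0.1518)
  = 43.9507 / 1.5571 = 28.23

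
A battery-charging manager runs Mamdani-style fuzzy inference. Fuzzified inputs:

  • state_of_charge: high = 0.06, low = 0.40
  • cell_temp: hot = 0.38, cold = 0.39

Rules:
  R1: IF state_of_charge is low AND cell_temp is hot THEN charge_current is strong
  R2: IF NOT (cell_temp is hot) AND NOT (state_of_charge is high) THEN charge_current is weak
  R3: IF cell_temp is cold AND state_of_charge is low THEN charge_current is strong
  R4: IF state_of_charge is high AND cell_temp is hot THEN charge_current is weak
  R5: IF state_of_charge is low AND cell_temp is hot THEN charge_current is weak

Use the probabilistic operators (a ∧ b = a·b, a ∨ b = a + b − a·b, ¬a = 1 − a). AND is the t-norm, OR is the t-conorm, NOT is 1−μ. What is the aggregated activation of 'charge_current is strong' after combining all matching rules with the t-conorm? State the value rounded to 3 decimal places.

R1: low=0.40, hot=0.38; AND[a·b] → w = 0.1520
R2: ¬hot=1−0.38=0.62, ¬high=1−0.06=0.94; AND[a·b] → w = 0.5828
R3: cold=0.39, low=0.40; AND[a·b] → w = 0.1560
R4: high=0.06, hot=0.38; AND[a·b] → w = 0.0228
R5: low=0.40, hot=0.38; AND[a·b] → w = 0.1520
Rules with consequent 'strong': {R1, R3} → strengths 0.1520, 0.1560
Aggregate via t-conorm [a + b − a·b]: 0.2843

0.284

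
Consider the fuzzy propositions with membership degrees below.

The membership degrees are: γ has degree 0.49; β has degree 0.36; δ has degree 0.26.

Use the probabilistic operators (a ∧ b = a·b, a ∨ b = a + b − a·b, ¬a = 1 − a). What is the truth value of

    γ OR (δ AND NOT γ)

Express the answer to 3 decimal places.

0.558

NOT γ = 1 − 0.4900 = 0.5100
δ AND NOT γ = a·b on (0.2600, 0.5100) = 0.1326
γ OR (δ AND NOT γ) = a + b − a·b on (0.4900, 0.1326) = 0.5576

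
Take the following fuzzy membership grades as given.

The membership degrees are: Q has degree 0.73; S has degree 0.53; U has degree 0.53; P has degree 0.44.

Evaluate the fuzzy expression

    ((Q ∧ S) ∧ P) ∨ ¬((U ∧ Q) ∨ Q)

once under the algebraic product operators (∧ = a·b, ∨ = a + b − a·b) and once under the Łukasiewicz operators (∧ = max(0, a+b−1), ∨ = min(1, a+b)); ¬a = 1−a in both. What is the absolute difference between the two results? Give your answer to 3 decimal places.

0.298

Under algebraic product:
  Q ∧ S = a·b on (0.7300, 0.5300) = 0.3869
  (Q ∧ S) ∧ P = a·b on (0.3869, 0.4400) = 0.1702
  U ∧ Q = a·b on (0.5300, 0.7300) = 0.3869
  (U ∧ Q) ∨ Q = a + b − a·b on (0.3869, 0.7300) = 0.8345
  ¬((U ∧ Q) ∨ Q) = 1 − 0.8345 = 0.1655
  ((Q ∧ S) ∧ P) ∨ ¬((U ∧ Q) ∨ Q) = a + b − a·b on (0.1702, 0.1655) = 0.3076
  → value = 0.3076
Under Łukasiewicz:
  Q ∧ S = max(0, a+b−1) on (0.73, 0.53) = 0.26
  (Q ∧ S) ∧ P = max(0, a+b−1) on (0.26, 0.44) = 0.00
  U ∧ Q = max(0, a+b−1) on (0.53, 0.73) = 0.26
  (U ∧ Q) ∨ Q = min(1, a+b) on (0.26, 0.73) = 0.99
  ¬((U ∧ Q) ∨ Q) = 1 − 0.99 = 0.01
  ((Q ∧ S) ∧ P) ∨ ¬((U ∧ Q) ∨ Q) = min(1, a+b) on (0.00, 0.01) = 0.01
  → value = 0.0100
|0.3076 − 0.0100| = 0.298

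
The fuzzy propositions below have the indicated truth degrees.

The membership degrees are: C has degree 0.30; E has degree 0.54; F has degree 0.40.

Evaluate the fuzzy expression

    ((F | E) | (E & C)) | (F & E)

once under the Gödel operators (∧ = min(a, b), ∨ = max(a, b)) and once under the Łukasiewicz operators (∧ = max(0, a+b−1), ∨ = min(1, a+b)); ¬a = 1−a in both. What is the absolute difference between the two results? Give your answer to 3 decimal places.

0.400

Under Gödel:
  F | E = max(a, b) on (0.40, 0.54) = 0.54
  E & C = min(a, b) on (0.54, 0.30) = 0.30
  (F | E) | (E & C) = max(a, b) on (0.54, 0.30) = 0.54
  F & E = min(a, b) on (0.40, 0.54) = 0.40
  ((F | E) | (E & C)) | (F & E) = max(a, b) on (0.54, 0.40) = 0.54
  → value = 0.5400
Under Łukasiewicz:
  F | E = min(1, a+b) on (0.40, 0.54) = 0.94
  E & C = max(0, a+b−1) on (0.54, 0.30) = 0.00
  (F | E) | (E & C) = min(1, a+b) on (0.94, 0.00) = 0.94
  F & E = max(0, a+b−1) on (0.40, 0.54) = 0.00
  ((F | E) | (E & C)) | (F & E) = min(1, a+b) on (0.94, 0.00) = 0.94
  → value = 0.9400
|0.5400 − 0.9400| = 0.400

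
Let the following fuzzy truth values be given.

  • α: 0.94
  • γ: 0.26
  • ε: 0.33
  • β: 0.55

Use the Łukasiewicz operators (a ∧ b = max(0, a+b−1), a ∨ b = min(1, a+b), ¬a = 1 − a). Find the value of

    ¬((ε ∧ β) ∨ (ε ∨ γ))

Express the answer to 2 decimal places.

0.41

ε ∧ β = max(0, a+b−1) on (0.33, 0.55) = 0.00
ε ∨ γ = min(1, a+b) on (0.33, 0.26) = 0.59
(ε ∧ β) ∨ (ε ∨ γ) = min(1, a+b) on (0.00, 0.59) = 0.59
¬((ε ∧ β) ∨ (ε ∨ γ)) = 1 − 0.59 = 0.41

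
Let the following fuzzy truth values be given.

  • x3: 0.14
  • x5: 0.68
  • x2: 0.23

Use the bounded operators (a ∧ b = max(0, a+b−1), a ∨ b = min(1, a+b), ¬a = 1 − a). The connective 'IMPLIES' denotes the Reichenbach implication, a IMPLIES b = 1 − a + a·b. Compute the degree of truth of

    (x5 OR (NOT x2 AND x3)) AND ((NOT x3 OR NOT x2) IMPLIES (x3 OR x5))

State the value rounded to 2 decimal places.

NOT x2 = 1 − 0.23 = 0.77
NOT x2 AND x3 = max(0, a+b−1) on (0.77, 0.14) = 0.00
x5 OR (NOT x2 AND x3) = min(1, a+b) on (0.68, 0.00) = 0.68
NOT x3 = 1 − 0.14 = 0.86
NOT x2 = 1 − 0.23 = 0.77
NOT x3 OR NOT x2 = min(1, a+b) on (0.86, 0.77) = 1.00
x3 OR x5 = min(1, a+b) on (0.14, 0.68) = 0.82
(NOT x3 OR NOT x2) IMPLIES (x3 OR x5)  [Reichenbach: 1 − a + a·b] with a=1.00, b=0.82 → 0.82
(x5 OR (NOT x2 AND x3)) AND ((NOT x3 OR NOT x2) IMPLIES (x3 OR x5)) = max(0, a+b−1) on (0.68, 0.82) = 0.50

0.50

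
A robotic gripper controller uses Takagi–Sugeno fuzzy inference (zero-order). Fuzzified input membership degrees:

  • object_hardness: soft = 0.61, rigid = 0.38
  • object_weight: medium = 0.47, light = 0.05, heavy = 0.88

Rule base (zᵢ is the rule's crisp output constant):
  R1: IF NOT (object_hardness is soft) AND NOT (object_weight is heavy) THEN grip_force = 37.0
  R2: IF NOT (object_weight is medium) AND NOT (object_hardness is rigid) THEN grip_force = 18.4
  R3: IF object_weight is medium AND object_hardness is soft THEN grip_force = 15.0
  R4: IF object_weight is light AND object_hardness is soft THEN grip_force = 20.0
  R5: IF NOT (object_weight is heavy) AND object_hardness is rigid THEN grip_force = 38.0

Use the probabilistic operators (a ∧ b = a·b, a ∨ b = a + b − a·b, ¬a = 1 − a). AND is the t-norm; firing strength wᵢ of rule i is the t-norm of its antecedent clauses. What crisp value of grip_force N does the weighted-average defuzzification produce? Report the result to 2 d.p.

19.54

R1 (z=37.0): ¬soft=1−0.61=0.39, ¬heavy=1−0.88=0.12; AND[a·b] → w = 0.0468
R2 (z=18.4): ¬medium=1−0.47=0.53, ¬rigid=1−0.38=0.62; AND[a·b] → w = 0.3286
R3 (z=15.0): medium=0.47, soft=0.61; AND[a·b] → w = 0.2867
R4 (z=20.0): light=0.05, soft=0.61; AND[a·b] → w = 0.0305
R5 (z=38.0): ¬heavy=1−0.88=0.12, rigid=0.38; AND[a·b] → w = 0.0456
Weighted average = (0.0468·37.0 + 0.3286·18.4 + 0.2867·15.0 + 0.0305·20.0 + 0.0456·38.0) / (0.0468 + 0.3286 + 0.2867 + 0.0305 + 0.0456)
  = 14.4211 / 0.7382 = 19.54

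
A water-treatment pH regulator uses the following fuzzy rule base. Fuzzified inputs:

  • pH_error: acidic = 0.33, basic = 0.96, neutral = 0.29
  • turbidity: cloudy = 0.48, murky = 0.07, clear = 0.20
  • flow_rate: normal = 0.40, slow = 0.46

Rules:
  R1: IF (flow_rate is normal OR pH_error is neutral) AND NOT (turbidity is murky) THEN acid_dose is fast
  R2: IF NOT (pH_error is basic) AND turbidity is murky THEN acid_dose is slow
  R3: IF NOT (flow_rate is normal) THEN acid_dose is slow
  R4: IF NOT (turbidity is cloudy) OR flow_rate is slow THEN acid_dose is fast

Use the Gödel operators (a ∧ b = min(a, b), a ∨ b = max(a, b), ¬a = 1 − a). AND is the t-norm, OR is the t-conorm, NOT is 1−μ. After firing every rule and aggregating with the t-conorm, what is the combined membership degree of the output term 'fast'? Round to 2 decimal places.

0.52

R1: (normal=0.40 OR neutral=0.29) = 0.40; AND[min(a, b)] with ¬murky=1−0.07=0.93 → w = 0.40
R2: ¬basic=1−0.96=0.04, murky=0.07; AND[min(a, b)] → w = 0.04
R3: ¬normal=1−0.40=0.60 → w = 0.60
R4: ¬cloudy=1−0.48=0.52, slow=0.46; OR[max(a, b)] → w = 0.52
Rules with consequent 'fast': {R1, R4} → strengths 0.40, 0.52
Aggregate via t-conorm [max(a, b)]: 0.52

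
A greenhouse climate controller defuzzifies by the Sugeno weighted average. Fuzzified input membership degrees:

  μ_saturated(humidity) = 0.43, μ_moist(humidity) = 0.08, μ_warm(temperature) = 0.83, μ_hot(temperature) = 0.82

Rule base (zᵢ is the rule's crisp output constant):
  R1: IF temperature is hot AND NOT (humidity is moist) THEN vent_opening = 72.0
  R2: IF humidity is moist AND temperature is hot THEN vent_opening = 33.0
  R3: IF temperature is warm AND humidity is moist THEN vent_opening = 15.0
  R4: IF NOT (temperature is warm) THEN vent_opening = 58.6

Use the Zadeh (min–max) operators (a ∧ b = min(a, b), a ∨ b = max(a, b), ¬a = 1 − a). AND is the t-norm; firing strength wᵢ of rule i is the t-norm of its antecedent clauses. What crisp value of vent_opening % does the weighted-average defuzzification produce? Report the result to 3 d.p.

63.341

R1 (z=72.0): hot=0.82, ¬moist=1−0.08=0.92; AND[min(a, b)] → w = 0.82
R2 (z=33.0): moist=0.08, hot=0.82; AND[min(a, b)] → w = 0.08
R3 (z=15.0): warm=0.83, moist=0.08; AND[min(a, b)] → w = 0.08
R4 (z=58.6): ¬warm=1−0.83=0.17 → w = 0.17
Weighted average = (0.82·72.0 + 0.08·33.0 + 0.08·15.0 + 0.17·58.6) / (0.82 + 0.08 + 0.08 + 0.17)
  = 72.8420 / 1.1500 = 63.341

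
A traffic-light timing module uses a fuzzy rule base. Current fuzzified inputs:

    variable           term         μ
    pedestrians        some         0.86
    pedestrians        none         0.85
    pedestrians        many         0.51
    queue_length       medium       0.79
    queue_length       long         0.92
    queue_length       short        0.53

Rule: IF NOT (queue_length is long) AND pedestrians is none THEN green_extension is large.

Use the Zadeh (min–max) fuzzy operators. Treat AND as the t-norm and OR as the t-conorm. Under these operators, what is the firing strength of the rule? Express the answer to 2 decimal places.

0.08

firing strength: ¬long=1−0.92=0.08, none=0.85; AND[min(a, b)] → w = 0.08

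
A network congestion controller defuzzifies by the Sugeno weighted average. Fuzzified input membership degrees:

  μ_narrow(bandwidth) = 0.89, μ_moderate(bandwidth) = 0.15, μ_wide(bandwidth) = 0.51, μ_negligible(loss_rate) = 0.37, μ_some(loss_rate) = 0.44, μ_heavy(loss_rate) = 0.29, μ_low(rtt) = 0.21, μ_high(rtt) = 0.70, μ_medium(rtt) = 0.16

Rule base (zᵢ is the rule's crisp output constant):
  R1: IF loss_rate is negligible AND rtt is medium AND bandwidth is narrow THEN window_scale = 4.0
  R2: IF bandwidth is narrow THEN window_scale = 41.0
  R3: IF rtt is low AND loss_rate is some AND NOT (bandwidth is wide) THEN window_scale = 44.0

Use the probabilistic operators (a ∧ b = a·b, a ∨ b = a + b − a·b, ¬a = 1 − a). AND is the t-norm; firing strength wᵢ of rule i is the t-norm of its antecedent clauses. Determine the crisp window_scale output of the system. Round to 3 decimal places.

R1 (z=4.0): negligible=0.37, medium=0.16, narrow=0.89; AND[a·b] → w = 0.0527
R2 (z=41.0): narrow=0.89 → w = 0.8900
R3 (z=44.0): low=0.21, some=0.44, ¬wide=1−0.51=0.49; AND[a·b] → w = 0.0453
Weighted average = (0.0527·4.0 + 0.8900·41.0 + 0.0453·44.0) / (0.0527 + 0.8900 + 0.0453)
  = 38.6929 / 0.9880 = 39.164

39.164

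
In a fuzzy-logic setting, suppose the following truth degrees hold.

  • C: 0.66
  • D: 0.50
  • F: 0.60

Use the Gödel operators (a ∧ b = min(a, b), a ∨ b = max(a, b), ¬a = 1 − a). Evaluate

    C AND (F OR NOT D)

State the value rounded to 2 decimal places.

0.60

NOT D = 1 − 0.50 = 0.50
F OR NOT D = max(a, b) on (0.60, 0.50) = 0.60
C AND (F OR NOT D) = min(a, b) on (0.66, 0.60) = 0.60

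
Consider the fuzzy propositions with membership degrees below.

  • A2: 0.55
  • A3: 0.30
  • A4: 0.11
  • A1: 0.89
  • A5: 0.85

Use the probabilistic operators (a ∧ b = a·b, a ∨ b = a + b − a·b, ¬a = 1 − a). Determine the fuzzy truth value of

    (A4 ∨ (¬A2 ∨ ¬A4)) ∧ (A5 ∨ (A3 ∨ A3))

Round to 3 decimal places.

0.877

¬A2 = 1 − 0.5500 = 0.4500
¬A4 = 1 − 0.1100 = 0.8900
¬A2 ∨ ¬A4 = a + b − a·b on (0.4500, 0.8900) = 0.9395
A4 ∨ (¬A2 ∨ ¬A4) = a + b − a·b on (0.1100, 0.9395) = 0.9462
A3 ∨ A3 = a + b − a·b on (0.3000, 0.3000) = 0.5100
A5 ∨ (A3 ∨ A3) = a + b − a·b on (0.8500, 0.5100) = 0.9265
(A4 ∨ (¬A2 ∨ ¬A4)) ∧ (A5 ∨ (A3 ∨ A3)) = a·b on (0.9462, 0.9265) = 0.8766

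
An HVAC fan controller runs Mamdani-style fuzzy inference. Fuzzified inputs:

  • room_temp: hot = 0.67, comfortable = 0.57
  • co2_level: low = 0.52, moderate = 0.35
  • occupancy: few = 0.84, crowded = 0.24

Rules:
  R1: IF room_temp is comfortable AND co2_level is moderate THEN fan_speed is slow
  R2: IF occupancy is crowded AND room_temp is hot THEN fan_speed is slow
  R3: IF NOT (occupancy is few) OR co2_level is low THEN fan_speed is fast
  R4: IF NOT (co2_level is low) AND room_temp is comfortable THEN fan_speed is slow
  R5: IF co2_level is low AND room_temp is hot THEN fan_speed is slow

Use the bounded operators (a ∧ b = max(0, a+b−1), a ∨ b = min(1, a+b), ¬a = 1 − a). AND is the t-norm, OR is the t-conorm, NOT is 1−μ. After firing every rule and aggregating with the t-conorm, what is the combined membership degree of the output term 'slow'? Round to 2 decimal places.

R1: comfortable=0.57, moderate=0.35; AND[max(0, a+b−1)] → w = 0.00
R2: crowded=0.24, hot=0.67; AND[max(0, a+b−1)] → w = 0.00
R3: ¬few=1−0.84=0.16, low=0.52; OR[min(1, a+b)] → w = 0.68
R4: ¬low=1−0.52=0.48, comfortable=0.57; AND[max(0, a+b−1)] → w = 0.05
R5: low=0.52, hot=0.67; AND[max(0, a+b−1)] → w = 0.19
Rules with consequent 'slow': {R1, R2, R4, R5} → strengths 0.00, 0.00, 0.05, 0.19
Aggregate via t-conorm [min(1, a+b)]: 0.24

0.24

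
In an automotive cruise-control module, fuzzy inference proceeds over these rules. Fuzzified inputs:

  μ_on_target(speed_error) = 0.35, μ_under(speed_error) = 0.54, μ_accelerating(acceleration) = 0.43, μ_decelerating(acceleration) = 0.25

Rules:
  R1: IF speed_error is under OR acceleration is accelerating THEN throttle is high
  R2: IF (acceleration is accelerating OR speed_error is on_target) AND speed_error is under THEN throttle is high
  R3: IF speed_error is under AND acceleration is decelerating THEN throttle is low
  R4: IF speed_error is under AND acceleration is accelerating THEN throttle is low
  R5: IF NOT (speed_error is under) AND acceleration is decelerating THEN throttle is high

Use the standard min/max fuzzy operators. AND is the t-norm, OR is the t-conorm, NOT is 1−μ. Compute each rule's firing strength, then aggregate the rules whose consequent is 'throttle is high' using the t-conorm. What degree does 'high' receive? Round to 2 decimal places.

R1: under=0.54, accelerating=0.43; OR[max(a, b)] → w = 0.54
R2: (accelerating=0.43 OR on_target=0.35) = 0.43; AND[min(a, b)] with under=0.54 → w = 0.43
R3: under=0.54, decelerating=0.25; AND[min(a, b)] → w = 0.25
R4: under=0.54, accelerating=0.43; AND[min(a, b)] → w = 0.43
R5: ¬under=1−0.54=0.46, decelerating=0.25; AND[min(a, b)] → w = 0.25
Rules with consequent 'high': {R1, R2, R5} → strengths 0.54, 0.43, 0.25
Aggregate via t-conorm [max(a, b)]: 0.54

0.54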